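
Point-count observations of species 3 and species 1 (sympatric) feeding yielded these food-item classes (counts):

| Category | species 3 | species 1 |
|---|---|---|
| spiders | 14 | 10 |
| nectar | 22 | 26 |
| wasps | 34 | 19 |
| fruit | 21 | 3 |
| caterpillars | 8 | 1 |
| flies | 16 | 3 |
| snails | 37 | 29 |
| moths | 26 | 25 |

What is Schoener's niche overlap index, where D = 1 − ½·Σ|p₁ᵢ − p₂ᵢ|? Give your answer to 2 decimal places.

Proportions for species 3 (n=178): 14/178=0.0787, 22/178=0.1236, 34/178=0.1910, 21/178=0.1180, 8/178=0.0449, 16/178=0.0899, 37/178=0.2079, 26/178=0.1461
Proportions for species 1 (n=116): 10/116=0.0862, 26/116=0.2241, 19/116=0.1638, 3/116=0.0259, 1/116=0.0086, 3/116=0.0259, 29/116=0.2500, 25/116=0.2155
Σ|p₁ᵢ − p₂ᵢ| = 0.0075 + 0.1005 + 0.0272 + 0.0921 + 0.0363 + 0.0640 + 0.0421 + 0.0694 = 0.4391
D = 1 − ½ × 0.4391 = 1 − 0.21955 = 0.78045

0.78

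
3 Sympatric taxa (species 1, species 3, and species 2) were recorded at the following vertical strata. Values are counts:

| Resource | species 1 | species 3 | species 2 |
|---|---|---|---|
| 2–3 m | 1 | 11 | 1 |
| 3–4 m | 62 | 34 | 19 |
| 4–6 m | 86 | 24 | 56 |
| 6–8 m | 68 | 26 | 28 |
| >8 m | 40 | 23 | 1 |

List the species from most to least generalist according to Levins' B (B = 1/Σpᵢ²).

species 3 > species 1 > species 2

Proportions for species 1 (n=257): 1/257=0.0039, 62/257=0.2412, 86/257=0.3346, 68/257=0.2646, 40/257=0.1556
Proportions for species 3 (n=118): 11/118=0.0932, 34/118=0.2881, 24/118=0.2034, 26/118=0.2203, 23/118=0.1949
Proportions for species 2 (n=105): 1/105=0.0095, 19/105=0.1810, 56/105=0.5333, 28/105=0.2667, 1/105=0.0095
Σp_1ᵢ² = 0.0039² + 0.2412² + 0.3346² + 0.2646² + 0.1556² = 0.000015 + 0.058177 + 0.111957 + 0.070013 + 0.024211 = 0.264373
B_1 = 1 / 0.264373 = 3.7825
Σp_3ᵢ² = 0.0932² + 0.2881² + 0.2034² + 0.2203² + 0.1949² = 0.008686 + 0.083002 + 0.041372 + 0.048532 + 0.037986 = 0.219578
B_3 = 1 / 0.219578 = 4.5542
Σp_2ᵢ² = 0.0095² + 0.1810² + 0.5333² + 0.2667² + 0.0095² = 0.000090 + 0.032761 + 0.284409 + 0.071129 + 0.000090 = 0.388479
B_2 = 1 / 0.388479 = 2.5741
Ranking by B (broadest → narrowest): species 3 (4.55) > species 1 (3.78) > species 2 (2.57)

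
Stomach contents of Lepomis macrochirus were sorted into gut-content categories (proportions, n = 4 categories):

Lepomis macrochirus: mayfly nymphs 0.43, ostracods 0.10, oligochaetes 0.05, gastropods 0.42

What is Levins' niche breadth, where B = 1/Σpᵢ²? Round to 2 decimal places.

2.68

Σpᵢ² = 0.43² + 0.10² + 0.05² + 0.42² = 0.1849 + 0.0100 + 0.0025 + 0.1764 = 0.3738
B = 1 / 0.3738 = 2.6752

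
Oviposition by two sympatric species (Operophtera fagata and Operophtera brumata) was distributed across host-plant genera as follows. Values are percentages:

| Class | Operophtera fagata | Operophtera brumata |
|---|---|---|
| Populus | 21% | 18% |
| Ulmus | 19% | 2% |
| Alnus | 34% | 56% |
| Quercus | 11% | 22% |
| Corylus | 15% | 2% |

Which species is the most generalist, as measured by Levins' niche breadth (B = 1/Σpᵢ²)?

Convert percentages to proportions (divide by 100).
Σp_fagaᵢ² = 0.21² + 0.19² + 0.34² + 0.11² + 0.15² = 0.0441 + 0.0361 + 0.1156 + 0.0121 + 0.0225 = 0.2304
B_faga = 1 / 0.2304 = 4.3403
Σp_brumᵢ² = 0.18² + 0.02² + 0.56² + 0.22² + 0.02² = 0.0324 + 0.0004 + 0.3136 + 0.0484 + 0.0004 = 0.3952
B_brum = 1 / 0.3952 = 2.5304
Highest B → broadest niche (most generalist): Operophtera fagata (B = 4.34).

Operophtera fagata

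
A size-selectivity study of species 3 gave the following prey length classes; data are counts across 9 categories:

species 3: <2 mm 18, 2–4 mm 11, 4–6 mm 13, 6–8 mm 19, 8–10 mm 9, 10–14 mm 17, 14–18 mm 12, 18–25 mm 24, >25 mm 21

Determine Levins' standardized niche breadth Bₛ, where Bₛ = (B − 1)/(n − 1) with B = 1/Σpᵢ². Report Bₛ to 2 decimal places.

0.91

Proportions for species 3 (n=144): 18/144=0.1250, 11/144=0.0764, 13/144=0.0903, 19/144=0.1319, 9/144=0.0625, 17/144=0.1181, 12/144=0.0833, 24/144=0.1667, 21/144=0.1458
Σpᵢ² = 0.1250² + 0.0764² + 0.0903² + 0.1319² + 0.0625² + 0.1181² + 0.0833² + 0.1667² + 0.1458² = 0.015625 + 0.005837 + 0.008154 + 0.017398 + 0.003906 + 0.013948 + 0.006939 + 0.027789 + 0.021258 = 0.120854
B = 1 / 0.120854 = 8.2744
Bₛ = (B − 1)/(n − 1) = (8.2744 − 1)/(9 − 1) = 7.2744/8 = 0.9093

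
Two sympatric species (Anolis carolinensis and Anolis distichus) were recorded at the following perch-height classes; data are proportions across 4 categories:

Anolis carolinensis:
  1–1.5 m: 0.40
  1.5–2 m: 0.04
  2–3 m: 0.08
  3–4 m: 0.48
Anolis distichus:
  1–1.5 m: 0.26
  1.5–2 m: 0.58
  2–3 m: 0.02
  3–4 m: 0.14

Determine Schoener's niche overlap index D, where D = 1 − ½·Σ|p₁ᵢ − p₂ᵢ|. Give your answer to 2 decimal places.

Σ|p₁ᵢ − p₂ᵢ| = 0.14 + 0.54 + 0.06 + 0.34 = 1.08
D = 1 − ½ × 1.08 = 1 − 0.540 = 0.4600

0.46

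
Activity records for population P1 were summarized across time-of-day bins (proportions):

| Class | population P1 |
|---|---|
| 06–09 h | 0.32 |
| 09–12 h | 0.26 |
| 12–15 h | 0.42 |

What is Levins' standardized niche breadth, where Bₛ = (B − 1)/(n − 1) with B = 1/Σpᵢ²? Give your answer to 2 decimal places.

0.94

Σpᵢ² = 0.32² + 0.26² + 0.42² = 0.1024 + 0.0676 + 0.1764 = 0.3464
B = 1 / 0.3464 = 2.8868
Bₛ = (B − 1)/(n − 1) = (2.8868 − 1)/(3 − 1) = 1.8868/2 = 0.9434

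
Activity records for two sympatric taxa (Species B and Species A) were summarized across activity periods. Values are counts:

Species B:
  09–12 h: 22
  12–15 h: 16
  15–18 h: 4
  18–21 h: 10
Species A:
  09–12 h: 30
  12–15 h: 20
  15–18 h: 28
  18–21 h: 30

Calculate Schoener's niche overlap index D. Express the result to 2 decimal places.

0.73

Proportions for Species B (n=52): 22/52=0.4231, 16/52=0.3077, 4/52=0.0769, 10/52=0.1923
Proportions for Species A (n=108): 30/108=0.2778, 20/108=0.1852, 28/108=0.2593, 30/108=0.2778
Σ|p₁ᵢ − p₂ᵢ| = 0.1453 + 0.1225 + 0.1824 + 0.0855 = 0.5357
D = 1 − ½ × 0.5357 = 1 − 0.26785 = 0.73215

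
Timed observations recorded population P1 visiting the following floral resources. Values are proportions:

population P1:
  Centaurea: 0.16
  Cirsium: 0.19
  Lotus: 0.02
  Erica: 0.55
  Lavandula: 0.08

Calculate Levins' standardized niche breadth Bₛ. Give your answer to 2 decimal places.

0.42

Σpᵢ² = 0.16² + 0.19² + 0.02² + 0.55² + 0.08² = 0.0256 + 0.0361 + 0.0004 + 0.3025 + 0.0064 = 0.3710
B = 1 / 0.3710 = 2.6954
Bₛ = (B − 1)/(n − 1) = (2.6954 − 1)/(5 − 1) = 1.6954/4 = 0.4239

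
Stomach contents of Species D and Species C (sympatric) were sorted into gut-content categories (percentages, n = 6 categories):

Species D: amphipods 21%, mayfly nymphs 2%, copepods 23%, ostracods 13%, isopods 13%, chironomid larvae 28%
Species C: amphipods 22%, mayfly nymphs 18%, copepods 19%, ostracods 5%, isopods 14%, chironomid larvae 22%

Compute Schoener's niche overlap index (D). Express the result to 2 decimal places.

0.82

Convert percentages to proportions (divide by 100).
Σ|p₁ᵢ − p₂ᵢ| = 0.01 + 0.16 + 0.04 + 0.08 + 0.01 + 0.06 = 0.36
D = 1 − ½ × 0.36 = 1 − 0.180 = 0.8200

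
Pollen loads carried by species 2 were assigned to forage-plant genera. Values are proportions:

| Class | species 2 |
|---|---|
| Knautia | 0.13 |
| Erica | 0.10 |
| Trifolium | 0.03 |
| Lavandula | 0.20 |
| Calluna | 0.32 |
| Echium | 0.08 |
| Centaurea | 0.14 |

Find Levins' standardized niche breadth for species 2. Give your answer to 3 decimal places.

0.683

Σpᵢ² = 0.13² + 0.10² + 0.03² + 0.20² + 0.32² + 0.08² + 0.14² = 0.0169 + 0.0100 + 0.0009 + 0.0400 + 0.1024 + 0.0064 + 0.0196 = 0.1962
B = 1 / 0.1962 = 5.09684
Bₛ = (B − 1)/(n − 1) = (5.09684 − 1)/(7 − 1) = 4.09684/6 = 0.68281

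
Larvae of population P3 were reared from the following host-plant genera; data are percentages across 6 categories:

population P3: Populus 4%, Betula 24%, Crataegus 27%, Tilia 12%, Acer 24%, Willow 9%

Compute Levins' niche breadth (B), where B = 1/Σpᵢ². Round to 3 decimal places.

4.713

Convert percentages to proportions (divide by 100).
Σpᵢ² = 0.04² + 0.24² + 0.27² + 0.12² + 0.24² + 0.09² = 0.0016 + 0.0576 + 0.0729 + 0.0144 + 0.0576 + 0.0081 = 0.2122
B = 1 / 0.2122 = 4.71254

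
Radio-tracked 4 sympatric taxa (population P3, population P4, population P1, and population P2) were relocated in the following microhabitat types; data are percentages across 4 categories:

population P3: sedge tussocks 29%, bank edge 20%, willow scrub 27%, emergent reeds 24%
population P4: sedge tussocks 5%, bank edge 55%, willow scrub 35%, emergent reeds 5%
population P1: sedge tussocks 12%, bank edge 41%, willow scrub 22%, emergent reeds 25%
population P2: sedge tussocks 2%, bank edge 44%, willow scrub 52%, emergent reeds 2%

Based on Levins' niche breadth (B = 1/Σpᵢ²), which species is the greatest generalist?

Convert percentages to proportions (divide by 100).
Σp_P3ᵢ² = 0.29² + 0.20² + 0.27² + 0.24² = 0.0841 + 0.0400 + 0.0729 + 0.0576 = 0.2546
B_P3 = 1 / 0.2546 = 3.9277
Σp_P4ᵢ² = 0.05² + 0.55² + 0.35² + 0.05² = 0.0025 + 0.3025 + 0.1225 + 0.0025 = 0.4300
B_P4 = 1 / 0.4300 = 2.3256
Σp_P1ᵢ² = 0.12² + 0.41² + 0.22² + 0.25² = 0.0144 + 0.1681 + 0.0484 + 0.0625 = 0.2934
B_P1 = 1 / 0.2934 = 3.4083
Σp_P2ᵢ² = 0.02² + 0.44² + 0.52² + 0.02² = 0.0004 + 0.1936 + 0.2704 + 0.0004 = 0.4648
B_P2 = 1 / 0.4648 = 2.1515
Highest B → broadest niche (most generalist): population P3 (B = 3.93).

population P3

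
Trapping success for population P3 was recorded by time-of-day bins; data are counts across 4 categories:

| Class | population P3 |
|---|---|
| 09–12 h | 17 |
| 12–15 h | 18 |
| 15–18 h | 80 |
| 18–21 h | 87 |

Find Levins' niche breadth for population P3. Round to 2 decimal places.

2.80

Proportions for population P3 (n=202): 17/202=0.0842, 18/202=0.0891, 80/202=0.3960, 87/202=0.4307
Σpᵢ² = 0.0842² + 0.0891² + 0.3960² + 0.4307² = 0.007090 + 0.007939 + 0.156816 + 0.185502 = 0.357347
B = 1 / 0.357347 = 2.7984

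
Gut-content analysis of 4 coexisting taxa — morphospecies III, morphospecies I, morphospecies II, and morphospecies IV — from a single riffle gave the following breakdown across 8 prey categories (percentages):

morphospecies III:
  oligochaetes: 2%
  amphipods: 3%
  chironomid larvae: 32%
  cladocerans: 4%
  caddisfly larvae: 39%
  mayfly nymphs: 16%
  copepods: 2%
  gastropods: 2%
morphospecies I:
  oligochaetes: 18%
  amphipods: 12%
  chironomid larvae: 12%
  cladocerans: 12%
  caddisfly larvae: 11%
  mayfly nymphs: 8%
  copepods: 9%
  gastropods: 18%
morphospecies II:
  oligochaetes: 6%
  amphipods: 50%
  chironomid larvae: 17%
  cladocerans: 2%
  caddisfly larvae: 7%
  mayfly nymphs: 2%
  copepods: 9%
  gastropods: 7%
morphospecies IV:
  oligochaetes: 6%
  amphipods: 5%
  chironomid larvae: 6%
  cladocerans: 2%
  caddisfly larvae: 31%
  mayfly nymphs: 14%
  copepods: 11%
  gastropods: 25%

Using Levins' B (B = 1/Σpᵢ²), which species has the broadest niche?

Convert percentages to proportions (divide by 100).
Σp_IIIᵢ² = 0.02² + 0.03² + 0.32² + 0.04² + 0.39² + 0.16² + 0.02² + 0.02² = 0.0004 + 0.0009 + 0.1024 + 0.0016 + 0.1521 + 0.0256 + 0.0004 + 0.0004 = 0.2838
B_III = 1 / 0.2838 = 3.5236
Σp_Iᵢ² = 0.18² + 0.12² + 0.12² + 0.12² + 0.11² + 0.08² + 0.09² + 0.18² = 0.0324 + 0.0144 + 0.0144 + 0.0144 + 0.0121 + 0.0064 + 0.0081 + 0.0324 = 0.1346
B_I = 1 / 0.1346 = 7.4294
Σp_IIᵢ² = 0.06² + 0.50² + 0.17² + 0.02² + 0.07² + 0.02² + 0.09² + 0.07² = 0.0036 + 0.2500 + 0.0289 + 0.0004 + 0.0049 + 0.0004 + 0.0081 + 0.0049 = 0.3012
B_II = 1 / 0.3012 = 3.3201
Σp_IVᵢ² = 0.06² + 0.05² + 0.06² + 0.02² + 0.31² + 0.14² + 0.11² + 0.25² = 0.0036 + 0.0025 + 0.0036 + 0.0004 + 0.0961 + 0.0196 + 0.0121 + 0.0625 = 0.2004
B_IV = 1 / 0.2004 = 4.9900
Highest B → broadest niche (most generalist): morphospecies I (B = 7.43).

morphospecies I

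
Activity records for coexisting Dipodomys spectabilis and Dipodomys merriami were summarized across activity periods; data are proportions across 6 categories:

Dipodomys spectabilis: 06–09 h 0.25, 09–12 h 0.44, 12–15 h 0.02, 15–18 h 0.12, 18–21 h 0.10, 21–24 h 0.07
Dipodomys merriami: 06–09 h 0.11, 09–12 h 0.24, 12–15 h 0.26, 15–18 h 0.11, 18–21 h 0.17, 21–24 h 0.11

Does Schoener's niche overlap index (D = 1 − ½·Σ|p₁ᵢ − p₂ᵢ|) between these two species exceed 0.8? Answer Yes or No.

Σ|p₁ᵢ − p₂ᵢ| = 0.14 + 0.20 + 0.24 + 0.01 + 0.07 + 0.04 = 0.70
D = 1 − ½ × 0.70 = 1 − 0.350 = 0.6500
D = 0.6500 < 0.8 → No.

No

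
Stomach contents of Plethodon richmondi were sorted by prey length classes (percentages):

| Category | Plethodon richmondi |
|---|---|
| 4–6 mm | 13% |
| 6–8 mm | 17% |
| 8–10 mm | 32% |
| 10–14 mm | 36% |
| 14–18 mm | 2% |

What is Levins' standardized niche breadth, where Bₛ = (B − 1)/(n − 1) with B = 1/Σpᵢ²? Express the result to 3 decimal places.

0.649

Convert percentages to proportions (divide by 100).
Σpᵢ² = 0.13² + 0.17² + 0.32² + 0.36² + 0.02² = 0.0169 + 0.0289 + 0.1024 + 0.1296 + 0.0004 = 0.2782
B = 1 / 0.2782 = 3.59454
Bₛ = (B − 1)/(n − 1) = (3.59454 − 1)/(5 − 1) = 2.59454/4 = 0.64864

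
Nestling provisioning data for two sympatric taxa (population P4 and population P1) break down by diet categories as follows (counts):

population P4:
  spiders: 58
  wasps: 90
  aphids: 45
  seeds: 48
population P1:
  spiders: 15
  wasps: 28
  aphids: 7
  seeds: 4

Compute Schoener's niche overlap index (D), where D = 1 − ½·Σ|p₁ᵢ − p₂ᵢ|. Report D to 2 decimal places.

0.82

Proportions for population P4 (n=241): 58/241=0.2407, 90/241=0.3734, 45/241=0.1867, 48/241=0.1992
Proportions for population P1 (n=54): 15/54=0.2778, 28/54=0.5185, 7/54=0.1296, 4/54=0.0741
Σ|p₁ᵢ − p₂ᵢ| = 0.0371 + 0.1451 + 0.0571 + 0.1251 = 0.3644
D = 1 − ½ × 0.3644 = 1 − 0.18220 = 0.81780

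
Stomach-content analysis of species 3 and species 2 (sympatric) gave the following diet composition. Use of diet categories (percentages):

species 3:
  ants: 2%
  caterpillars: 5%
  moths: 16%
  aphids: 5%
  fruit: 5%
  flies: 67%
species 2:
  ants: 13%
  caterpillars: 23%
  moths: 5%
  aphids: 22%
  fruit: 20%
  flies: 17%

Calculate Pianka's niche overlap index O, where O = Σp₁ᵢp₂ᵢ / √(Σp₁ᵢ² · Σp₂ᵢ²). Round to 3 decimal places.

Convert percentages to proportions (divide by 100).
Σ p₁ᵢp₂ᵢ = 0.0026 + 0.0115 + 0.0080 + 0.0110 + 0.0100 + 0.1139 = 0.1570
Σp_1ᵢ² = 0.02² + 0.05² + 0.16² + 0.05² + 0.05² + 0.67² = 0.0004 + 0.0025 + 0.0256 + 0.0025 + 0.0025 + 0.4489 = 0.4824
Σp_2ᵢ² = 0.13² + 0.23² + 0.05² + 0.22² + 0.20² + 0.17² = 0.0169 + 0.0529 + 0.0025 + 0.0484 + 0.0400 + 0.0289 = 0.1896
O = 0.1570 / √(0.4824 × 0.1896) = 0.1570 / 0.302429 = 0.51913

0.519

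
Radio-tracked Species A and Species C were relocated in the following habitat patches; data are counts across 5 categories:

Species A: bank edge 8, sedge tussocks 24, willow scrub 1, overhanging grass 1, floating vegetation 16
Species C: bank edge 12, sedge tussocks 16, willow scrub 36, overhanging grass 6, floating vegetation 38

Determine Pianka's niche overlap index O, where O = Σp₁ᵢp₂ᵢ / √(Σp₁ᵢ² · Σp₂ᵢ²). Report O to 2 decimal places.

Proportions for Species A (n=50): 8/50=0.1600, 24/50=0.4800, 1/50=0.0200, 1/50=0.0200, 16/50=0.3200
Proportions for Species C (n=108): 12/108=0.1111, 16/108=0.1481, 36/108=0.3333, 6/108=0.0556, 38/108=0.3519
Σ p₁ᵢp₂ᵢ = 0.017776 + 0.071088 + 0.006666 + 0.001112 + 0.112608 = 0.209250
Σp_1ᵢ² = 0.1600² + 0.4800² + 0.0200² + 0.0200² + 0.3200² = 0.025600 + 0.230400 + 0.000400 + 0.000400 + 0.102400 = 0.359200
Σp_2ᵢ² = 0.1111² + 0.1481² + 0.3333² + 0.0556² + 0.3519² = 0.012343 + 0.021934 + 0.111089 + 0.003091 + 0.123834 = 0.272291
O = 0.209250 / √(0.359200 × 0.272291) = 0.209250 / 0.3127410 = 0.6691

0.67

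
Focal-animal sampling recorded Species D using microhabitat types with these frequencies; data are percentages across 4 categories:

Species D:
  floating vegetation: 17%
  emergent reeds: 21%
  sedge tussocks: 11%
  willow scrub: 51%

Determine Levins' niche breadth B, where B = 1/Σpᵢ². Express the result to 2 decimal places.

Convert percentages to proportions (divide by 100).
Σpᵢ² = 0.17² + 0.21² + 0.11² + 0.51² = 0.0289 + 0.0441 + 0.0121 + 0.2601 = 0.3452
B = 1 / 0.3452 = 2.8969

2.90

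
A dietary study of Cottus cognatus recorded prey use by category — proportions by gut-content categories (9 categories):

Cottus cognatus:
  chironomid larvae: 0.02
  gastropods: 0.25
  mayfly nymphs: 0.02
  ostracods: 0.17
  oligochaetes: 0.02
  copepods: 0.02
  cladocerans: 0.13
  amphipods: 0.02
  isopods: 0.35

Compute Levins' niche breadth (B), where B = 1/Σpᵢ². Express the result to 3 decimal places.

4.296

Σpᵢ² = 0.02² + 0.25² + 0.02² + 0.17² + 0.02² + 0.02² + 0.13² + 0.02² + 0.35² = 0.0004 + 0.0625 + 0.0004 + 0.0289 + 0.0004 + 0.0004 + 0.0169 + 0.0004 + 0.1225 = 0.2328
B = 1 / 0.2328 = 4.29553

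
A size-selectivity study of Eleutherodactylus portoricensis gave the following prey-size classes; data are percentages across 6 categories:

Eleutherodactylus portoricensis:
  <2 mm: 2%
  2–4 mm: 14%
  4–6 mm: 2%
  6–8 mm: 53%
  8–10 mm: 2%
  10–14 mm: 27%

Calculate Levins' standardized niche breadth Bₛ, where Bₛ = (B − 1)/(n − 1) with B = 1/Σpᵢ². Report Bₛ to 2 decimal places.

0.33

Convert percentages to proportions (divide by 100).
Σpᵢ² = 0.02² + 0.14² + 0.02² + 0.53² + 0.02² + 0.27² = 0.0004 + 0.0196 + 0.0004 + 0.2809 + 0.0004 + 0.0729 = 0.3746
B = 1 / 0.3746 = 2.6695
Bₛ = (B − 1)/(n − 1) = (2.6695 − 1)/(6 − 1) = 1.6695/5 = 0.3339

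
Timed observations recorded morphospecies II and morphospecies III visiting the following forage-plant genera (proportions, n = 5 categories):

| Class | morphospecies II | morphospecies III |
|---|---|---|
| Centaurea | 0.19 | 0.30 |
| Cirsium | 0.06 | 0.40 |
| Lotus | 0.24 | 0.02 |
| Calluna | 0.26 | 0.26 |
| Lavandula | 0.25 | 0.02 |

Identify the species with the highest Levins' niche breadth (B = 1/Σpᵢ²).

Σp_IIᵢ² = 0.19² + 0.06² + 0.24² + 0.26² + 0.25² = 0.0361 + 0.0036 + 0.0576 + 0.0676 + 0.0625 = 0.2274
B_II = 1 / 0.2274 = 4.3975
Σp_IIIᵢ² = 0.30² + 0.40² + 0.02² + 0.26² + 0.02² = 0.0900 + 0.1600 + 0.0004 + 0.0676 + 0.0004 = 0.3184
B_III = 1 / 0.3184 = 3.1407
Highest B → broadest niche (most generalist): morphospecies II (B = 4.40).

morphospecies II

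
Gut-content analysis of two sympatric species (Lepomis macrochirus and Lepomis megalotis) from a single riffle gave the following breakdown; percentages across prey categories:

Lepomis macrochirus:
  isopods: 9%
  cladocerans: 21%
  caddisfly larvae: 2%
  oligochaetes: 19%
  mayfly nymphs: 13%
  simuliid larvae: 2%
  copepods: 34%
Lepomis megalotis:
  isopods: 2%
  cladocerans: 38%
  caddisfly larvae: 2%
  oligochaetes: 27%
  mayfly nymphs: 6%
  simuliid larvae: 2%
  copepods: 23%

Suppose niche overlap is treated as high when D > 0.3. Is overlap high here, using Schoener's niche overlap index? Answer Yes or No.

Convert percentages to proportions (divide by 100).
Σ|p₁ᵢ − p₂ᵢ| = 0.07 + 0.17 + 0.00 + 0.08 + 0.07 + 0.00 + 0.11 = 0.50
D = 1 − ½ × 0.50 = 1 − 0.250 = 0.7500
D = 0.7500 > 0.3 → Yes.

Yes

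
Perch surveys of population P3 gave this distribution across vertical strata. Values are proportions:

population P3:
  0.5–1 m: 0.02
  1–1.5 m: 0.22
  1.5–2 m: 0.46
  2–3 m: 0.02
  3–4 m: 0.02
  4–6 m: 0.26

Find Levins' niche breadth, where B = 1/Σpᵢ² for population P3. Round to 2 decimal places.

Σpᵢ² = 0.02² + 0.22² + 0.46² + 0.02² + 0.02² + 0.26² = 0.0004 + 0.0484 + 0.2116 + 0.0004 + 0.0004 + 0.0676 = 0.3288
B = 1 / 0.3288 = 3.0414

3.04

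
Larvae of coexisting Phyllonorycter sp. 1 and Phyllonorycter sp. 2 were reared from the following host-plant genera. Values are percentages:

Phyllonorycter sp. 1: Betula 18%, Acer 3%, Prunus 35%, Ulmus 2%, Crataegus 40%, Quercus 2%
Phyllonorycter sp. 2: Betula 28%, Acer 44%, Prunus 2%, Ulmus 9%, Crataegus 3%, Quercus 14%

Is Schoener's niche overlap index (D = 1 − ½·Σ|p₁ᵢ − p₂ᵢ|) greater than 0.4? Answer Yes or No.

No

Convert percentages to proportions (divide by 100).
Σ|p₁ᵢ − p₂ᵢ| = 0.10 + 0.41 + 0.33 + 0.07 + 0.37 + 0.12 = 1.40
D = 1 − ½ × 1.40 = 1 − 0.700 = 0.3000
D = 0.3000 < 0.4 → No.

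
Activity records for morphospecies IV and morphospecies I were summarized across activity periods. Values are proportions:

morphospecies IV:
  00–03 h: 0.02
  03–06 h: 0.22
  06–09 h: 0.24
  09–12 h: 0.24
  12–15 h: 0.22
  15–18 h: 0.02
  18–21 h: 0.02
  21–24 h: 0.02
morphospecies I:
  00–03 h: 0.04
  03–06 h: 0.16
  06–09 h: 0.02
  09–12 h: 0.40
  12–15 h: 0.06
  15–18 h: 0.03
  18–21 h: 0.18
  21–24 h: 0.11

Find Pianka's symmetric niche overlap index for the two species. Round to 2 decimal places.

0.70

Σ p₁ᵢp₂ᵢ = 0.0008 + 0.0352 + 0.0048 + 0.0960 + 0.0132 + 0.0006 + 0.0036 + 0.0022 = 0.1564
Σp_1ᵢ² = 0.02² + 0.22² + 0.24² + 0.24² + 0.22² + 0.02² + 0.02² + 0.02² = 0.0004 + 0.0484 + 0.0576 + 0.0576 + 0.0484 + 0.0004 + 0.0004 + 0.0004 = 0.2136
Σp_2ᵢ² = 0.04² + 0.16² + 0.02² + 0.40² + 0.06² + 0.03² + 0.18² + 0.11² = 0.0016 + 0.0256 + 0.0004 + 0.1600 + 0.0036 + 0.0009 + 0.0324 + 0.0121 = 0.2366
O = 0.1564 / √(0.2136 × 0.2366) = 0.1564 / 0.22481 = 0.6957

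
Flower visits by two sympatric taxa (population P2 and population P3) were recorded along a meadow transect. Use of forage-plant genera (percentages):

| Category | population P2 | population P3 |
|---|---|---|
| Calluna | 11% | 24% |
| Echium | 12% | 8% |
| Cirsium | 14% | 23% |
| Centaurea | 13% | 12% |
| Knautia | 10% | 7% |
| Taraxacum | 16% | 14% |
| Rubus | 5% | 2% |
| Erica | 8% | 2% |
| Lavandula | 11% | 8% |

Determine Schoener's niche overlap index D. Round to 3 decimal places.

0.780

Convert percentages to proportions (divide by 100).
Σ|p₁ᵢ − p₂ᵢ| = 0.13 + 0.04 + 0.09 + 0.01 + 0.03 + 0.02 + 0.03 + 0.06 + 0.03 = 0.44
D = 1 − ½ × 0.44 = 1 − 0.220 = 0.78000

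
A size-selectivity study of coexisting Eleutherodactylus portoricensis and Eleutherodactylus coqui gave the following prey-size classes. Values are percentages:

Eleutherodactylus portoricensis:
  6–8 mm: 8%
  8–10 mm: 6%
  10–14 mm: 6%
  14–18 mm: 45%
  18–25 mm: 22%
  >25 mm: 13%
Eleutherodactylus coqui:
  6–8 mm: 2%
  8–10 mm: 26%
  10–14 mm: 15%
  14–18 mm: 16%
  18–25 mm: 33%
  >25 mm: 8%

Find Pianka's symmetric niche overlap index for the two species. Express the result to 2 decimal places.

Convert percentages to proportions (divide by 100).
Σ p₁ᵢp₂ᵢ = 0.0016 + 0.0156 + 0.0090 + 0.0720 + 0.0726 + 0.0104 = 0.1812
Σp_1ᵢ² = 0.08² + 0.06² + 0.06² + 0.45² + 0.22² + 0.13² = 0.0064 + 0.0036 + 0.0036 + 0.2025 + 0.0484 + 0.0169 = 0.2814
Σp_2ᵢ² = 0.02² + 0.26² + 0.15² + 0.16² + 0.33² + 0.08² = 0.0004 + 0.0676 + 0.0225 + 0.0256 + 0.1089 + 0.0064 = 0.2314
O = 0.1812 / √(0.2814 × 0.2314) = 0.1812 / 0.25518 = 0.7101

0.71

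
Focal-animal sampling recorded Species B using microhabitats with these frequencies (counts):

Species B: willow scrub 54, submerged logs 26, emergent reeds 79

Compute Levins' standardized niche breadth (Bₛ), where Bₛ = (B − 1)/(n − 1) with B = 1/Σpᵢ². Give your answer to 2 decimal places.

Proportions for Species B (n=159): 54/159=0.3396, 26/159=0.1635, 79/159=0.4969
Σpᵢ² = 0.3396² + 0.1635² + 0.4969² = 0.115328 + 0.026732 + 0.246910 = 0.388970
B = 1 / 0.388970 = 2.5709
Bₛ = (B − 1)/(n − 1) = (2.5709 − 1)/(3 − 1) = 1.5709/2 = 0.7855

0.79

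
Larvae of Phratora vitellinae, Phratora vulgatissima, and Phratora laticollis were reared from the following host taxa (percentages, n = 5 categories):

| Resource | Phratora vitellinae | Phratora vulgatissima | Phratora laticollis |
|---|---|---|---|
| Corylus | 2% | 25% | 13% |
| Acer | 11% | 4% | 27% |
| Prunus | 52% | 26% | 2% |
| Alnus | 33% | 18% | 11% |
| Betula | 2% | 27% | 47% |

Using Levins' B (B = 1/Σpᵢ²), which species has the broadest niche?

Phratora vulgatissima

Convert percentages to proportions (divide by 100).
Σp_viteᵢ² = 0.02² + 0.11² + 0.52² + 0.33² + 0.02² = 0.0004 + 0.0121 + 0.2704 + 0.1089 + 0.0004 = 0.3922
B_vite = 1 / 0.3922 = 2.5497
Σp_vulgᵢ² = 0.25² + 0.04² + 0.26² + 0.18² + 0.27² = 0.0625 + 0.0016 + 0.0676 + 0.0324 + 0.0729 = 0.2370
B_vulg = 1 / 0.2370 = 4.2194
Σp_latiᵢ² = 0.13² + 0.27² + 0.02² + 0.11² + 0.47² = 0.0169 + 0.0729 + 0.0004 + 0.0121 + 0.2209 = 0.3232
B_lati = 1 / 0.3232 = 3.0941
Highest B → broadest niche (most generalist): Phratora vulgatissima (B = 4.22).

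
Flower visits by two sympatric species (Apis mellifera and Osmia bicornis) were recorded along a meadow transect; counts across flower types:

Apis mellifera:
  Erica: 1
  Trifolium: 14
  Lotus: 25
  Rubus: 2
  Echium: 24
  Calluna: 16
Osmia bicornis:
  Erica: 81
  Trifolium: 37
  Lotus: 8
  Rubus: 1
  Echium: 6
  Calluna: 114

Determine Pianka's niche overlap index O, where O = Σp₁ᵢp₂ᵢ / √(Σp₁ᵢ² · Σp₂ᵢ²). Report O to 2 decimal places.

Proportions for Apis mellifera (n=82): 1/82=0.0122, 14/82=0.1707, 25/82=0.3049, 2/82=0.0244, 24/82=0.2927, 16/82=0.1951
Proportions for Osmia bicornis (n=247): 81/247=0.3279, 37/247=0.1498, 8/247=0.0324, 1/247=0.0040, 6/247=0.0243, 114/247=0.4615
Σ p₁ᵢp₂ᵢ = 0.004000 + 0.025571 + 0.009879 + 0.000098 + 0.007113 + 0.090039 = 0.136700
Σp_1ᵢ² = 0.0122² + 0.1707² + 0.3049² + 0.0244² + 0.2927² + 0.1951² = 0.000149 + 0.029138 + 0.092964 + 0.000595 + 0.085673 + 0.038064 = 0.246583
Σp_2ᵢ² = 0.3279² + 0.1498² + 0.0324² + 0.0040² + 0.0243² + 0.4615² = 0.107518 + 0.022440 + 0.001050 + 0.000016 + 0.000590 + 0.212982 = 0.344596
O = 0.136700 / √(0.246583 × 0.344596) = 0.136700 / 0.2914987 = 0.4690

0.47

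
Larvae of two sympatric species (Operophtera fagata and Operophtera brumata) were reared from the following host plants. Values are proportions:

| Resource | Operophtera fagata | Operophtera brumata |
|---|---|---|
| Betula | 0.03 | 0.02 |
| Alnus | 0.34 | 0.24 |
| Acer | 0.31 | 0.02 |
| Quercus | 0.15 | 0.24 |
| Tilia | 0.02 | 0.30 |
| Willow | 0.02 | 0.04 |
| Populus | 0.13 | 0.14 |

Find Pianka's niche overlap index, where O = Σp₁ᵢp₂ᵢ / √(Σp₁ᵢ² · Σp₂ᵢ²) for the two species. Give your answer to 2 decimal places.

0.62

Σ p₁ᵢp₂ᵢ = 0.0006 + 0.0816 + 0.0062 + 0.0360 + 0.0060 + 0.0008 + 0.0182 = 0.1494
Σp_1ᵢ² = 0.03² + 0.34² + 0.31² + 0.15² + 0.02² + 0.02² + 0.13² = 0.0009 + 0.1156 + 0.0961 + 0.0225 + 0.0004 + 0.0004 + 0.0169 = 0.2528
Σp_2ᵢ² = 0.02² + 0.24² + 0.02² + 0.24² + 0.30² + 0.04² + 0.14² = 0.0004 + 0.0576 + 0.0004 + 0.0576 + 0.0900 + 0.0016 + 0.0196 = 0.2272
O = 0.1494 / √(0.2528 × 0.2272) = 0.1494 / 0.23966 = 0.6234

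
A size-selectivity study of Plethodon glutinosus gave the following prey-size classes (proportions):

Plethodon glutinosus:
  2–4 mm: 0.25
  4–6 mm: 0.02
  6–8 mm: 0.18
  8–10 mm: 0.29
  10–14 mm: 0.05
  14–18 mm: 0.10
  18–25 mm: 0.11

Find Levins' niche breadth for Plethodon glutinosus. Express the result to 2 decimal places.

4.90

Σpᵢ² = 0.25² + 0.02² + 0.18² + 0.29² + 0.05² + 0.10² + 0.11² = 0.0625 + 0.0004 + 0.0324 + 0.0841 + 0.0025 + 0.0100 + 0.0121 = 0.2040
B = 1 / 0.2040 = 4.9020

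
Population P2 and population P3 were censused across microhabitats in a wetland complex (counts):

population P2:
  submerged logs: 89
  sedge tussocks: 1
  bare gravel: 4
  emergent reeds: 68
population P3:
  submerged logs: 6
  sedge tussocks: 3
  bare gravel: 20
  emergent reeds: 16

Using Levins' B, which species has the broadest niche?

Proportions for population P2 (n=162): 89/162=0.5494, 1/162=0.0062, 4/162=0.0247, 68/162=0.4198
Proportions for population P3 (n=45): 6/45=0.1333, 3/45=0.0667, 20/45=0.4444, 16/45=0.3556
Σp_P2ᵢ² = 0.5494² + 0.0062² + 0.0247² + 0.4198² = 0.301840 + 0.000038 + 0.000610 + 0.176232 = 0.478720
B_P2 = 1 / 0.478720 = 2.0889
Σp_P3ᵢ² = 0.1333² + 0.0667² + 0.4444² + 0.3556² = 0.017769 + 0.004449 + 0.197491 + 0.126451 = 0.346160
B_P3 = 1 / 0.346160 = 2.8888
Highest B → broadest niche (most generalist): population P3 (B = 2.89).

population P3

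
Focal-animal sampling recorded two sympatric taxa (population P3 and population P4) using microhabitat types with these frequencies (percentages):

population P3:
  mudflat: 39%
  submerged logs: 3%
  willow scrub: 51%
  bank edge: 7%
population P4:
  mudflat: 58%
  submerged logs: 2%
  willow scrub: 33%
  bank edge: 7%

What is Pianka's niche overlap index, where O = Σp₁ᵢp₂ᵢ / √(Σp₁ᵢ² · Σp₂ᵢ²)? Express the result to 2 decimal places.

0.92

Convert percentages to proportions (divide by 100).
Σ p₁ᵢp₂ᵢ = 0.2262 + 0.0006 + 0.1683 + 0.0049 = 0.4000
Σp_1ᵢ² = 0.39² + 0.03² + 0.51² + 0.07² = 0.1521 + 0.0009 + 0.2601 + 0.0049 = 0.4180
Σp_2ᵢ² = 0.58² + 0.02² + 0.33² + 0.07² = 0.3364 + 0.0004 + 0.1089 + 0.0049 = 0.4506
O = 0.4000 / √(0.4180 × 0.4506) = 0.4000 / 0.43399 = 0.9217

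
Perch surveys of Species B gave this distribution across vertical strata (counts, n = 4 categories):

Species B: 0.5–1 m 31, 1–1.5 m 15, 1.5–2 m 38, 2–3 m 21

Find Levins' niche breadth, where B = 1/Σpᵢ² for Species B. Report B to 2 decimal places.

Proportions for Species B (n=105): 31/105=0.2952, 15/105=0.1429, 38/105=0.3619, 21/105=0.2000
Σpᵢ² = 0.2952² + 0.1429² + 0.3619² + 0.2000² = 0.087143 + 0.020420 + 0.130972 + 0.040000 = 0.278535
B = 1 / 0.278535 = 3.5902

3.59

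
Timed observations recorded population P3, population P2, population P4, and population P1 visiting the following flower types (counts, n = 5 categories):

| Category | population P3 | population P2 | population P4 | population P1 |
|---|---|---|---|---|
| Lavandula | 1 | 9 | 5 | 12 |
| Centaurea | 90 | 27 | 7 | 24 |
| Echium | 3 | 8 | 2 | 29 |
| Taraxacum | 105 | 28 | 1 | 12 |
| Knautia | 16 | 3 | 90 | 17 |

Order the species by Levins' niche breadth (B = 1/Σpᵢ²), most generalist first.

population P1 > population P2 > population P3 > population P4

Proportions for population P3 (n=215): 1/215=0.0047, 90/215=0.4186, 3/215=0.0140, 105/215=0.4884, 16/215=0.0744
Proportions for population P2 (n=75): 9/75=0.1200, 27/75=0.3600, 8/75=0.1067, 28/75=0.3733, 3/75=0.0400
Proportions for population P4 (n=105): 5/105=0.0476, 7/105=0.0667, 2/105=0.0190, 1/105=0.0095, 90/105=0.8571
Proportions for population P1 (n=94): 12/94=0.1277, 24/94=0.2553, 29/94=0.3085, 12/94=0.1277, 17/94=0.1809
Σp_P3ᵢ² = 0.0047² + 0.4186² + 0.0140² + 0.4884² + 0.0744² = 0.000022 + 0.175226 + 0.000196 + 0.238535 + 0.005535 = 0.419514
B_P3 = 1 / 0.419514 = 2.3837
Σp_P2ᵢ² = 0.1200² + 0.3600² + 0.1067² + 0.3733² + 0.0400² = 0.014400 + 0.129600 + 0.011385 + 0.139353 + 0.001600 = 0.296338
B_P2 = 1 / 0.296338 = 3.3745
Σp_P4ᵢ² = 0.0476² + 0.0667² + 0.0190² + 0.0095² + 0.8571² = 0.002266 + 0.004449 + 0.000361 + 0.000090 + 0.734620 = 0.741786
B_P4 = 1 / 0.741786 = 1.3481
Σp_P1ᵢ² = 0.1277² + 0.2553² + 0.3085² + 0.1277² + 0.1809² = 0.016307 + 0.065178 + 0.095172 + 0.016307 + 0.032725 = 0.225689
B_P1 = 1 / 0.225689 = 4.4309
Ranking by B (broadest → narrowest): population P1 (4.43) > population P2 (3.37) > population P3 (2.38) > population P4 (1.35)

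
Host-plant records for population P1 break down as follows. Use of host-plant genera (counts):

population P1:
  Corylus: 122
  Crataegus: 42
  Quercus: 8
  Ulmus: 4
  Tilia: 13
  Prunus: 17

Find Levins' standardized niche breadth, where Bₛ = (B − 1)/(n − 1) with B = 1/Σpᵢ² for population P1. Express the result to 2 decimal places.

Proportions for population P1 (n=206): 122/206=0.5922, 42/206=0.2039, 8/206=0.0388, 4/206=0.0194, 13/206=0.0631, 17/206=0.0825
Σpᵢ² = 0.5922² + 0.2039² + 0.0388² + 0.0194² + 0.0631² + 0.0825² = 0.350701 + 0.041575 + 0.001505 + 0.000376 + 0.003982 + 0.006806 = 0.404945
B = 1 / 0.404945 = 2.4695
Bₛ = (B − 1)/(n − 1) = (2.4695 − 1)/(6 − 1) = 1.4695/5 = 0.2939

0.29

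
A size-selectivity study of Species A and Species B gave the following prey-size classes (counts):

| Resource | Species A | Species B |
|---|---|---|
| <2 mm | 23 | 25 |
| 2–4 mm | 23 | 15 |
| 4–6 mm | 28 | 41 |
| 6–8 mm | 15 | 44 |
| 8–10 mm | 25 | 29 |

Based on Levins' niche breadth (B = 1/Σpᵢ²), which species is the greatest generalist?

Proportions for Species A (n=114): 23/114=0.2018, 23/114=0.2018, 28/114=0.2456, 15/114=0.1316, 25/114=0.2193
Proportions for Species B (n=154): 25/154=0.1623, 15/154=0.0974, 41/154=0.2662, 44/154=0.2857, 29/154=0.1883
Σp_Aᵢ² = 0.2018² + 0.2018² + 0.2456² + 0.1316² + 0.2193² = 0.040723 + 0.040723 + 0.060319 + 0.017319 + 0.048092 = 0.207176
B_A = 1 / 0.207176 = 4.8268
Σp_Bᵢ² = 0.1623² + 0.0974² + 0.2662² + 0.2857² + 0.1883² = 0.026341 + 0.009487 + 0.070862 + 0.081624 + 0.035457 = 0.223771
B_B = 1 / 0.223771 = 4.4689
Highest B → broadest niche (most generalist): Species A (B = 4.83).

Species A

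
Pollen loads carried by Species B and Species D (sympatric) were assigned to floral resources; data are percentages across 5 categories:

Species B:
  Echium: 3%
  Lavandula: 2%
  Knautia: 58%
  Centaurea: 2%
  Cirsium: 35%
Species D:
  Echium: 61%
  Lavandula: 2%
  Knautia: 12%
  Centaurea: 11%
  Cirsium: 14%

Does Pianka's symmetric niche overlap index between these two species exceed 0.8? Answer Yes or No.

No

Convert percentages to proportions (divide by 100).
Σ p₁ᵢp₂ᵢ = 0.0183 + 0.0004 + 0.0696 + 0.0022 + 0.0490 = 0.1395
Σp_1ᵢ² = 0.03² + 0.02² + 0.58² + 0.02² + 0.35² = 0.0009 + 0.0004 + 0.3364 + 0.0004 + 0.1225 = 0.4606
Σp_2ᵢ² = 0.61² + 0.02² + 0.12² + 0.11² + 0.14² = 0.3721 + 0.0004 + 0.0144 + 0.0121 + 0.0196 = 0.4186
O = 0.1395 / √(0.4606 × 0.4186) = 0.1395 / 0.43910 = 0.3177
O = 0.3177 < 0.8 → No.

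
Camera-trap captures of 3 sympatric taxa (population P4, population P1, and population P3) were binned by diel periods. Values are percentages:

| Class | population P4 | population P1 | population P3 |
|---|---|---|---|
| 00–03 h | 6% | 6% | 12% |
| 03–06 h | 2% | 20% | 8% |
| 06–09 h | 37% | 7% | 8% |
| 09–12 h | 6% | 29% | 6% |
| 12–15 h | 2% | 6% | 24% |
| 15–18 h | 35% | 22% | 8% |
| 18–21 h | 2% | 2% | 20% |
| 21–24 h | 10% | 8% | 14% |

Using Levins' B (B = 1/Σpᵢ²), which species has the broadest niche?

Convert percentages to proportions (divide by 100).
Σp_P4ᵢ² = 0.06² + 0.02² + 0.37² + 0.06² + 0.02² + 0.35² + 0.02² + 0.10² = 0.0036 + 0.0004 + 0.1369 + 0.0036 + 0.0004 + 0.1225 + 0.0004 + 0.0100 = 0.2778
B_P4 = 1 / 0.2778 = 3.5997
Σp_P1ᵢ² = 0.06² + 0.20² + 0.07² + 0.29² + 0.06² + 0.22² + 0.02² + 0.08² = 0.0036 + 0.0400 + 0.0049 + 0.0841 + 0.0036 + 0.0484 + 0.0004 + 0.0064 = 0.1914
B_P1 = 1 / 0.1914 = 5.2247
Σp_P3ᵢ² = 0.12² + 0.08² + 0.08² + 0.06² + 0.24² + 0.08² + 0.20² + 0.14² = 0.0144 + 0.0064 + 0.0064 + 0.0036 + 0.0576 + 0.0064 + 0.0400 + 0.0196 = 0.1544
B_P3 = 1 / 0.1544 = 6.4767
Highest B → broadest niche (most generalist): population P3 (B = 6.48).

population P3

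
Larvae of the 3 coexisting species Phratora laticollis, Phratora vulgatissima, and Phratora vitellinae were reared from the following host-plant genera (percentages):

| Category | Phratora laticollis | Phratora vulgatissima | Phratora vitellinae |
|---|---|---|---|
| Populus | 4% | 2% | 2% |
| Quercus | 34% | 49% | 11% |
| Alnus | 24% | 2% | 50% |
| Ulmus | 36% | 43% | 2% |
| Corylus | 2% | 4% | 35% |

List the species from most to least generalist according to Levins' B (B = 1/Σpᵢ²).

Phratora laticollis > Phratora vitellinae > Phratora vulgatissima

Convert percentages to proportions (divide by 100).
Σp_latiᵢ² = 0.04² + 0.34² + 0.24² + 0.36² + 0.02² = 0.0016 + 0.1156 + 0.0576 + 0.1296 + 0.0004 = 0.3048
B_lati = 1 / 0.3048 = 3.2808
Σp_vulgᵢ² = 0.02² + 0.49² + 0.02² + 0.43² + 0.04² = 0.0004 + 0.2401 + 0.0004 + 0.1849 + 0.0016 = 0.4274
B_vulg = 1 / 0.4274 = 2.3397
Σp_viteᵢ² = 0.02² + 0.11² + 0.50² + 0.02² + 0.35² = 0.0004 + 0.0121 + 0.2500 + 0.0004 + 0.1225 = 0.3854
B_vite = 1 / 0.3854 = 2.5947
Ranking by B (broadest → narrowest): Phratora laticollis (3.28) > Phratora vitellinae (2.59) > Phratora vulgatissima (2.34)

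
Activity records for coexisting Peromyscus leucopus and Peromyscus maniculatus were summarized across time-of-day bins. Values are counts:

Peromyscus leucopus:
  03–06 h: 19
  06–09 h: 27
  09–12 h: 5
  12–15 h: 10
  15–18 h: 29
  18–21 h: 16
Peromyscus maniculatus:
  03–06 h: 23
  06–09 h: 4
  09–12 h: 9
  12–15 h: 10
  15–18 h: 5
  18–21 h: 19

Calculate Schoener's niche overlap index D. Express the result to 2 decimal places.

Proportions for Peromyscus leucopus (n=106): 19/106=0.1792, 27/106=0.2547, 5/106=0.0472, 10/106=0.0943, 29/106=0.2736, 16/106=0.1509
Proportions for Peromyscus maniculatus (n=70): 23/70=0.3286, 4/70=0.0571, 9/70=0.1286, 10/70=0.1429, 5/70=0.0714, 19/70=0.2714
Σ|p₁ᵢ − p₂ᵢ| = 0.1494 + 0.1976 + 0.0814 + 0.0486 + 0.2022 + 0.1205 = 0.7997
D = 1 − ½ × 0.7997 = 1 − 0.39985 = 0.60015

0.60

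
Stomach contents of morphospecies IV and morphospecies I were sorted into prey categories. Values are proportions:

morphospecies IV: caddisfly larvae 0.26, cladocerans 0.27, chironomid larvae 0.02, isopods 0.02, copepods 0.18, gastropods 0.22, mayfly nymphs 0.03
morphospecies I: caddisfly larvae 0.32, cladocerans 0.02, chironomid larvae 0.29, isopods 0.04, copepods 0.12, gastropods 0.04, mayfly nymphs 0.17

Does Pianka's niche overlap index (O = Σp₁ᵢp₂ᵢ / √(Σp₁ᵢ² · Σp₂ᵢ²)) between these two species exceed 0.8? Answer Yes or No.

No

Σ p₁ᵢp₂ᵢ = 0.0832 + 0.0054 + 0.0058 + 0.0008 + 0.0216 + 0.0088 + 0.0051 = 0.1307
Σp_1ᵢ² = 0.26² + 0.27² + 0.02² + 0.02² + 0.18² + 0.22² + 0.03² = 0.0676 + 0.0729 + 0.0004 + 0.0004 + 0.0324 + 0.0484 + 0.0009 = 0.2230
Σp_2ᵢ² = 0.32² + 0.02² + 0.29² + 0.04² + 0.12² + 0.04² + 0.17² = 0.1024 + 0.0004 + 0.0841 + 0.0016 + 0.0144 + 0.0016 + 0.0289 = 0.2334
O = 0.1307 / √(0.2230 × 0.2334) = 0.1307 / 0.22814 = 0.5729
O = 0.5729 < 0.8 → No.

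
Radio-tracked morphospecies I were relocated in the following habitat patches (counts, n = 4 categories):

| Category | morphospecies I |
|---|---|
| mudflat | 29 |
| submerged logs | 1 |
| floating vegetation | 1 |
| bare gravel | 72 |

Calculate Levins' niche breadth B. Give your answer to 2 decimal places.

Proportions for morphospecies I (n=103): 29/103=0.2816, 1/103=0.0097, 1/103=0.0097, 72/103=0.6990
Σpᵢ² = 0.2816² + 0.0097² + 0.0097² + 0.6990² = 0.079299 + 0.000094 + 0.000094 + 0.488601 = 0.568088
B = 1 / 0.568088 = 1.7603

1.76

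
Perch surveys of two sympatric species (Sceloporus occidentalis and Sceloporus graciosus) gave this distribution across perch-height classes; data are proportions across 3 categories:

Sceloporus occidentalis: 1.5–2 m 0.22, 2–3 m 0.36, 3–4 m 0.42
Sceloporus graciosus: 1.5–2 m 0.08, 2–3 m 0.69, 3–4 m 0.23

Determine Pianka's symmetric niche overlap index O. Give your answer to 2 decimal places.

0.83

Σ p₁ᵢp₂ᵢ = 0.0176 + 0.2484 + 0.0966 = 0.3626
Σp_1ᵢ² = 0.22² + 0.36² + 0.42² = 0.0484 + 0.1296 + 0.1764 = 0.3544
Σp_2ᵢ² = 0.08² + 0.69² + 0.23² = 0.0064 + 0.4761 + 0.0529 = 0.5354
O = 0.3626 / √(0.3544 × 0.5354) = 0.3626 / 0.43560 = 0.8324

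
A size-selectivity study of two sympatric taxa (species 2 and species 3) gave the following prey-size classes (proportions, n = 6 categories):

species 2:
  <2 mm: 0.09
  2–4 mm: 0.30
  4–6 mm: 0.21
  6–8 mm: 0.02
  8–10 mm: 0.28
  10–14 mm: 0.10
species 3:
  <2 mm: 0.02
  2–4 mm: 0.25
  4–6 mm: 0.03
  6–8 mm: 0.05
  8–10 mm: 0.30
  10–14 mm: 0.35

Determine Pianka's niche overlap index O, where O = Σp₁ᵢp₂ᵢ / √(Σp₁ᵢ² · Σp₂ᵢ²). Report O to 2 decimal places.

0.80

Σ p₁ᵢp₂ᵢ = 0.0018 + 0.0750 + 0.0063 + 0.0010 + 0.0840 + 0.0350 = 0.2031
Σp_1ᵢ² = 0.09² + 0.30² + 0.21² + 0.02² + 0.28² + 0.10² = 0.0081 + 0.0900 + 0.0441 + 0.0004 + 0.0784 + 0.0100 = 0.2310
Σp_2ᵢ² = 0.02² + 0.25² + 0.03² + 0.05² + 0.30² + 0.35² = 0.0004 + 0.0625 + 0.0009 + 0.0025 + 0.0900 + 0.1225 = 0.2788
O = 0.2031 / √(0.2310 × 0.2788) = 0.2031 / 0.25378 = 0.8003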